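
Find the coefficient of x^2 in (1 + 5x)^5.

250

The general term is C(5,j)·(1)^j·(5x)^(5-j); the x^2 term has j = 3.
C(5,3) = 10.
Coefficient = C(5,3) · 5^2 = 10 · 25 = 250.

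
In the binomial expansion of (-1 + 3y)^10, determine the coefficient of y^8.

The general term is C(10,j)·(-1)^j·(3y)^(10-j); the y^8 term has j = 2.
C(10,2) = 45.
Coefficient = C(10,2) · 3^8 = 45 · 6561 = 295245.

295245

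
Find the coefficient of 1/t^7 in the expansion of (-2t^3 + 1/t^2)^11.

-1320

General term: C(11,j)·(-2t^3)^j·(1/t^2)^(11-j), with t-exponent 3j − 2(11−j) = 5j − 22.
Set 5j − 22 = -7: j = 3.
C(11,3) = 165; (-2)^3 = -8; 1^8 = 1.
Coefficient = 165 · (-8) · 1 = -1320.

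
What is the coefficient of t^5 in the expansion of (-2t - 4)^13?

The general term is C(13,j)·(-2t)^j·(-4)^(13-j); the t^5 term has j = 5.
C(13,5) = 1287.
Coefficient = C(13,5) · (-2)^5 · (-4)^8 = 1287 · (-32) · 65536 = -2699034624.

-2699034624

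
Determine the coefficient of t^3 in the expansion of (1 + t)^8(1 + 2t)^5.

736

Coefficient of t^3 = Σ_{j} C(8,j)·1^j·C(5,3-j)·2^(3-j) for j from 0 to 3.
= 80 + 320 + 280 + 56 = 736.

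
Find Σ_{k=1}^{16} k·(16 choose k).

524288

Since k·C(16,k) = 16·C(15,k−1), the sum is 16·2^15 = 16·32768 = 524288.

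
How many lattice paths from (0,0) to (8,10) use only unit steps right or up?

Each path is a sequence of 18 steps with 8 rights: C(18,8) = 43758.

43758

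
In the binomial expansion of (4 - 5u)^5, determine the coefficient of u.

-6400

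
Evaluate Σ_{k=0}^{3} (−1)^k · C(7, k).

The partial alternating sum Σ_{k=0}^{3} (−1)^k C(7,k) = (−1)^3 C(6,3) = -20.

-20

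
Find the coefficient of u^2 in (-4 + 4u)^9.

-9437184

The general term is C(9,j)·(-4)^j·(4u)^(9-j); the u^2 term has j = 7.
C(9,7) = 36.
Coefficient = C(9,7) · (-4)^7 · 4^2 = 36 · (-16384) · 16 = -9437184.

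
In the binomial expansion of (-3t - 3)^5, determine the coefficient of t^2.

-2430

The general term is C(5,j)·(-3t)^j·(-3)^(5-j); the t^2 term has j = 2.
C(5,2) = 10.
Coefficient = C(5,2) · (-3)^2 · (-3)^3 = 10 · 9 · (-27) = -2430.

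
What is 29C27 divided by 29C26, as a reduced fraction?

1/9

C(n,k+1)/C(n,k) = (n−k)/(k+1) = (29−26)/(26+1) = 3/27 = 1/9.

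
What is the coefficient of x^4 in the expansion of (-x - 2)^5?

-10

The general term is C(5,j)·(-x)^j·(-2)^(5-j); the x^4 term has j = 4.
C(5,4) = 5.
Coefficient = C(5,4) · (-2)^1 = 5 · (-2) = -10.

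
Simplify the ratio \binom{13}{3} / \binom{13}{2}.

11/3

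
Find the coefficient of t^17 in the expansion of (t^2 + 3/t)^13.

7722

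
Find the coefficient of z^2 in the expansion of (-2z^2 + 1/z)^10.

3360

General term: C(10,j)·(-2z^2)^j·(1/z)^(10-j), with z-exponent 2j − 1(10−j) = 3j − 10.
Set 3j − 10 = 2: j = 4.
C(10,4) = 210; (-2)^4 = 16; 1^6 = 1.
Coefficient = 210 · 16 · 1 = 3360.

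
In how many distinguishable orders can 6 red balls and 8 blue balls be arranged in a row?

Choose positions for the red balls: C(14,6) = 3003.

3003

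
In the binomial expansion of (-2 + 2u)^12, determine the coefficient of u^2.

270336

The general term is C(12,j)·(-2)^j·(2u)^(12-j); the u^2 term has j = 10.
C(12,10) = 66.
Coefficient = C(12,10) · (-2)^10 · 2^2 = 66 · 1024 · 4 = 270336.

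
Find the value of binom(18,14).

3060

C(18,14) = C(18,4) by symmetry.
C(18,4) = (18·17·16·15) / 4! = 73440 / 24 = 3060.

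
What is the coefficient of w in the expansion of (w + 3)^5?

The general term is C(5,j)·(w)^j·(3)^(5-j); the w^1 term has j = 1.
C(5,1) = 5.
Coefficient = C(5,1) · 3^4 = 5 · 81 = 405.

405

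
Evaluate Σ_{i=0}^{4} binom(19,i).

1 + 19 + 171 + 969 + 3876 = 5036.

5036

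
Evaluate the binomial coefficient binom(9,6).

C(9,6) = C(9,3) by symmetry.
C(9,3) = (9·8·7) / 3! = 504 / 6 = 84.

84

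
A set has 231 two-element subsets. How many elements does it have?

n(n−1)/2 = 231 ⇒ n(n−1) = 462. Since 22·21 = 462, n = 22.

22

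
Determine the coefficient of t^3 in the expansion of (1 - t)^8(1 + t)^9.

-8

Coefficient of t^3 = Σ_{j} C(8,j)·(-1)^j·C(9,3-j)·1^(3-j) for j from 0 to 3.
= 84 + (-288) + 252 + (-56) = -8.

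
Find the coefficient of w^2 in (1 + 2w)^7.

84

The general term is C(7,j)·(1)^j·(2w)^(7-j); the w^2 term has j = 5.
C(7,5) = 21.
Coefficient = C(7,5) · 2^2 = 21 · 4 = 84.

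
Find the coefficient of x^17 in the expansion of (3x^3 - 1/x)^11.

721710

General term: C(11,j)·(3x^3)^j·(-1/x)^(11-j), with x-exponent 3j − 1(11−j) = 4j − 11.
Set 4j − 11 = 17: j = 7.
C(11,7) = 330; 3^7 = 2187; (-1)^4 = 1.
Coefficient = 330 · 2187 · 1 = 721710.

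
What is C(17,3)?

C(17,3) = (17·16·15) / 3! = 4080 / 6 = 680.

680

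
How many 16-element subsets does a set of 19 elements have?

C(19,16) = C(19,3) by symmetry.
C(19,3) = (19·18·17) / 3! = 5814 / 6 = 969.

969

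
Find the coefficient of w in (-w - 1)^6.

6

The general term is C(6,j)·(-w)^j·(-1)^(6-j); the w^1 term has j = 1.
C(6,1) = 6.
Coefficient = C(6,1) · (-1)^1 · (-1)^5 = 6 · (-1) · (-1) = 6.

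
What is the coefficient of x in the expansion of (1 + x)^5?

5

The general term is C(5,j)·(1)^j·(x)^(5-j); the x^1 term has j = 4.
C(5,4) = 5.
Coefficient = C(5,4) = 5.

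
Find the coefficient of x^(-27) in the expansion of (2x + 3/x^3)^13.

135104112

General term: C(13,j)·(2x)^j·(3/x^3)^(13-j), with x-exponent 1j − 3(13−j) = 4j − 39.
Set 4j − 39 = -27: j = 3.
C(13,3) = 286; 2^3 = 8; 3^10 = 59049.
Coefficient = 286 · 8 · 59049 = 135104112.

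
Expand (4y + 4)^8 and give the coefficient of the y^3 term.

3670016

The general term is C(8,j)·(4y)^j·(4)^(8-j); the y^3 term has j = 3.
C(8,3) = 56.
Coefficient = C(8,3) · 4^3 · 4^5 = 56 · 64 · 1024 = 3670016.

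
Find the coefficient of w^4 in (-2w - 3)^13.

-225173520

The general term is C(13,j)·(-2w)^j·(-3)^(13-j); the w^4 term has j = 4.
C(13,4) = 715.
Coefficient = C(13,4) · (-2)^4 · (-3)^9 = 715 · 16 · (-19683) = -225173520.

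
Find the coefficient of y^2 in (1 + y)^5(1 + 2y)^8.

Coefficient of y^2 = Σ_{j} C(5,j)·1^j·C(8,2-j)·2^(2-j) for j from 0 to 2.
= 112 + 80 + 10 = 202.

202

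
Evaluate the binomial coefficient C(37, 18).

17672631900

C(37,18) = (37·36·35·34·33·32·31·30·29·28·27·26·25·24·23·22·21·20) / 18! = 113146793787569865523200000 / 6402373705728000 = 17672631900.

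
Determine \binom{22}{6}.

74613

C(22,6) = (22·21·20·19·18·17) / 6! = 53721360 / 720 = 74613.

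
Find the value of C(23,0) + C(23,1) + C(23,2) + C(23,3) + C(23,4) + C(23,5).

44552

1 + 23 + 253 + 1771 + 8855 + 33649 = 44552.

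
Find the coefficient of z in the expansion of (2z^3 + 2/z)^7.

General term: C(7,j)·(2z^3)^j·(2/z)^(7-j), with z-exponent 3j − 1(7−j) = 4j − 7.
Set 4j − 7 = 1: j = 2.
C(7,2) = 21; 2^2 = 4; 2^5 = 32.
Coefficient = 21 · 4 · 32 = 2688.

2688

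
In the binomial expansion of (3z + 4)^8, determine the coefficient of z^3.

1548288

The general term is C(8,j)·(3z)^j·(4)^(8-j); the z^3 term has j = 3.
C(8,3) = 56.
Coefficient = C(8,3) · 3^3 · 4^5 = 56 · 27 · 1024 = 1548288.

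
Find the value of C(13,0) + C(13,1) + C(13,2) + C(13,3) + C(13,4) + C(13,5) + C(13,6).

1 + 13 + 78 + 286 + 715 + 1287 + 1716 = 4096.

4096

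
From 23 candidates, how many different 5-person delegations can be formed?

33649

This is C(23,5) = 33649.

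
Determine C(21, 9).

293930

C(21,9) = (21·20·19·18·17·16·15·14·13) / 9! = 106661318400 / 362880 = 293930.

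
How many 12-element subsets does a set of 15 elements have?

455

C(15,12) = C(15,3) by symmetry.
C(15,3) = (15·14·13) / 3! = 2730 / 6 = 455.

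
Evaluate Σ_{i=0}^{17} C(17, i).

Setting x = 1 in (1+x)^17 gives Σ C(17,i) = 2^17 = 131072.

131072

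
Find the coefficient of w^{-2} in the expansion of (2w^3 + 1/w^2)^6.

General term: C(6,j)·(2w^3)^j·(1/w^2)^(6-j), with w-exponent 3j − 2(6−j) = 5j − 12.
Set 5j − 12 = -2: j = 2.
C(6,2) = 15; 2^2 = 4; 1^4 = 1.
Coefficient = 15 · 4 · 1 = 60.

60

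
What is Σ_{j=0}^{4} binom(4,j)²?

Σ C(4,j)² is the coefficient of x^4 in (1+x)^4(1+x)^4 = (1+x)^8, i.e. C(8,4) = 70.

70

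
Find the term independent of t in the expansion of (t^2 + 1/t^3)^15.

5005

General term: C(15,j)·(t^2)^j·(1/t^3)^(15-j), with t-exponent 2j − 3(15−j) = 5j − 45.
Set 5j − 45 = 0: j = 9.
C(15,9) = 5005; 1^9 = 1; 1^6 = 1.
Coefficient = 5005 · 1 · 1 = 5005.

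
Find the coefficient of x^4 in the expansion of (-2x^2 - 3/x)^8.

General term: C(8,j)·(-2x^2)^j·(-3/x)^(8-j), with x-exponent 2j − 1(8−j) = 3j − 8.
Set 3j − 8 = 4: j = 4.
C(8,4) = 70; (-2)^4 = 16; (-3)^4 = 81.
Coefficient = 70 · 16 · 81 = 90720.

90720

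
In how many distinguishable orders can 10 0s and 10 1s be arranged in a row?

184756

Choose positions for the 0s: C(20,10) = 184756.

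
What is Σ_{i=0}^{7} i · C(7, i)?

448

Since i·C(7,i) = 7·C(6,i−1), the sum is 7·2^6 = 7·64 = 448.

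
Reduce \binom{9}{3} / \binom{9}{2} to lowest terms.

7/3

C(n,k+1)/C(n,k) = (n−k)/(k+1) = (9−2)/(2+1) = 7/3.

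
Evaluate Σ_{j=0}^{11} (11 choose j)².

705432

By Vandermonde's identity, Σ C(11,j)² = C(22,11) = 705432.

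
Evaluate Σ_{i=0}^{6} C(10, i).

1 + 10 + 45 + 120 + 210 + 252 + 210 = 848.

848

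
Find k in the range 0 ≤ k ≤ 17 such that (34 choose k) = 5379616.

7

C(34,k) increases on 0 ≤ k ≤ 17. C(34,6) = 1344904 and C(34,7) = 5379616, so k = 7.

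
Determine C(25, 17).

C(25,17) = C(25,8) by symmetry.
C(25,8) = (25·24·23·22·21·20·19·18) / 8! = 43609104000 / 40320 = 1081575.

1081575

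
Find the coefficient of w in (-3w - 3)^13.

-20726199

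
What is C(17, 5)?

6188

C(17,5) = (17·16·15·14·13) / 5! = 742560 / 120 = 6188.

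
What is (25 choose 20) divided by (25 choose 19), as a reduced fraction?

3/10

C(n,k+1)/C(n,k) = (n−k)/(k+1) = (25−19)/(19+1) = 6/20 = 3/10.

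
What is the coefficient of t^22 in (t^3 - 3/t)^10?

405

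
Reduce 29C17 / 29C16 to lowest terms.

C(n,k+1)/C(n,k) = (n−k)/(k+1) = (29−16)/(16+1) = 13/17.

13/17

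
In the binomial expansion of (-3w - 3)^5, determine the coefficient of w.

-1215

The general term is C(5,j)·(-3w)^j·(-3)^(5-j); the w^1 term has j = 1.
C(5,1) = 5.
Coefficient = C(5,1) · (-3)^1 · (-3)^4 = 5 · (-3) · 81 = -1215.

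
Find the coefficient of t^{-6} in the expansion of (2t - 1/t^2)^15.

General term: C(15,j)·(2t)^j·(-1/t^2)^(15-j), with t-exponent 1j − 2(15−j) = 3j − 30.
Set 3j − 30 = -6: j = 8.
C(15,8) = 6435; 2^8 = 256; (-1)^7 = -1.
Coefficient = 6435 · 256 · (-1) = -1647360.

-1647360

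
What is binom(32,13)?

347373600

C(32,13) = (32·31·30·29·28·27·26·25·24·23·22·21·20) / 13! = 2163102632570880000 / 6227020800 = 347373600.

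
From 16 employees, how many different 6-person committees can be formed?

8008

This is C(16,6) = 8008.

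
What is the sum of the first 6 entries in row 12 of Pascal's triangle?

1 + 12 + 66 + 220 + 495 + 792 = 1586.

1586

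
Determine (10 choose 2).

45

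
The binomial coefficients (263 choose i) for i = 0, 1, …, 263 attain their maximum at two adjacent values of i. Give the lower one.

131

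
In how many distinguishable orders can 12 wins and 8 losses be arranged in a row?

Choose positions for the wins: C(20,12) = 125970.

125970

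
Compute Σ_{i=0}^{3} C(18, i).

1 + 18 + 153 + 816 = 988.

988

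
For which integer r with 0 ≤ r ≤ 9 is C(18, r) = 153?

C(18,r) increases on 0 ≤ r ≤ 9. C(18,1) = 18 and C(18,2) = 153, so r = 2.

2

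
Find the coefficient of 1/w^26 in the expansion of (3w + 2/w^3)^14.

83026944

General term: C(14,j)·(3w)^j·(2/w^3)^(14-j), with w-exponent 1j − 3(14−j) = 4j − 42.
Set 4j − 42 = -26: j = 4.
C(14,4) = 1001; 3^4 = 81; 2^10 = 1024.
Coefficient = 1001 · 81 · 1024 = 83026944.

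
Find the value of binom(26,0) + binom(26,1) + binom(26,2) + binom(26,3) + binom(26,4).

17902

1 + 26 + 325 + 2600 + 14950 = 17902.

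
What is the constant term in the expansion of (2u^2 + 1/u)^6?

60

General term: C(6,j)·(2u^2)^j·(1/u)^(6-j), with u-exponent 2j − 1(6−j) = 3j − 6.
Set 3j − 6 = 0: j = 2.
C(6,2) = 15; 2^2 = 4; 1^4 = 1.
Coefficient = 15 · 4 · 1 = 60.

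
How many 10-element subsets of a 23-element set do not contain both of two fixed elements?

All 10-subsets: C(23,10) = 1144066. Those containing both fixed elements: C(21,8) = 203490.
1144066 − 203490 = 940576.

940576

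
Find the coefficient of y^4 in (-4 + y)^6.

240

The general term is C(6,j)·(-4)^j·(y)^(6-j); the y^4 term has j = 2.
C(6,2) = 15.
Coefficient = C(6,2) · (-4)^2 = 15 · 16 = 240.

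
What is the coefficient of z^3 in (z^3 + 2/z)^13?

366080

General term: C(13,j)·(z^3)^j·(2/z)^(13-j), with z-exponent 3j − 1(13−j) = 4j − 13.
Set 4j − 13 = 3: j = 4.
C(13,4) = 715; 1^4 = 1; 2^9 = 512.
Coefficient = 715 · 1 · 512 = 366080.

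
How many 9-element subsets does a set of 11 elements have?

55

C(11,9) = C(11,2) by symmetry.
C(11,2) = (11·10) / 2! = 110 / 2 = 55.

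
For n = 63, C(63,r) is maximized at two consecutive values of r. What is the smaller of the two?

31

For odd n = 63, C(63,r) peaks at r = (n−1)/2 and (n+1)/2; the smaller is 31.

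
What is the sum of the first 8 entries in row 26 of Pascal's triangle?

971712

1 + 26 + 325 + 2600 + 14950 + 65780 + 230230 + 657800 = 971712.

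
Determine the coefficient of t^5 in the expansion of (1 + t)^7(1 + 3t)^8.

Coefficient of t^5 = Σ_{j} C(7,j)·1^j·C(8,5-j)·3^(5-j) for j from 0 to 5.
= 13608 + 39690 + 31752 + 8820 + 840 + 21 = 94731.

94731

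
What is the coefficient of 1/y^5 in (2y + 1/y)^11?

General term: C(11,j)·(2y)^j·(1/y)^(11-j), with y-exponent 1j − 1(11−j) = 2j − 11.
Set 2j − 11 = -5: j = 3.
C(11,3) = 165; 2^3 = 8; 1^8 = 1.
Coefficient = 165 · 8 · 1 = 1320.

1320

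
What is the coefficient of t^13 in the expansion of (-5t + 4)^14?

-68359375000

The general term is C(14,j)·(-5t)^j·(4)^(14-j); the t^13 term has j = 13.
C(14,13) = 14.
Coefficient = C(14,13) · (-5)^13 · 4^1 = 14 · (-1220703125) · 4 = -68359375000.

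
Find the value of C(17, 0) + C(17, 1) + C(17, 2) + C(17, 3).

834

1 + 17 + 136 + 680 = 834.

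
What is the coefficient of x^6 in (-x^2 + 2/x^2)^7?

-84

General term: C(7,j)·(-x^2)^j·(2/x^2)^(7-j), with x-exponent 2j − 2(7−j) = 4j − 14.
Set 4j − 14 = 6: j = 5.
C(7,5) = 21; (-1)^5 = -1; 2^2 = 4.
Coefficient = 21 · (-1) · 4 = -84.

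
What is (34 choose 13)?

927983760

C(34,13) = (34·33·32·31·30·29·28·27·26·25·24·23·22) / 13! = 5778574175582208000 / 6227020800 = 927983760.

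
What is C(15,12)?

C(15,12) = C(15,3) by symmetry.
C(15,3) = (15·14·13) / 3! = 2730 / 6 = 455.

455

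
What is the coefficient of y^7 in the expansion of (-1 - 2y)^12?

The general term is C(12,j)·(-1)^j·(-2y)^(12-j); the y^7 term has j = 5.
C(12,5) = 792.
Coefficient = C(12,5) · (-1)^5 · (-2)^7 = 792 · (-1) · (-128) = 101376.

101376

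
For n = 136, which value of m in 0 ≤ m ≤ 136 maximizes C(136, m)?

68

C(136,m) is maximized at m = 136/2 = 68.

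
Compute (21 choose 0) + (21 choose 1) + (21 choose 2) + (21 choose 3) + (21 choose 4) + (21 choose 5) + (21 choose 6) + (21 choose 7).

1 + 21 + 210 + 1330 + 5985 + 20349 + 54264 + 116280 = 198440.

198440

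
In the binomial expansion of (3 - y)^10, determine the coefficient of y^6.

17010

The general term is C(10,j)·(3)^j·(-y)^(10-j); the y^6 term has j = 4.
C(10,4) = 210.
Coefficient = C(10,4) · 3^4 = 210 · 81 = 17010.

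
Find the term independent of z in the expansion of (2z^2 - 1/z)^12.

7920

General term: C(12,j)·(2z^2)^j·(-1/z)^(12-j), with z-exponent 2j − 1(12−j) = 3j − 12.
Set 3j − 12 = 0: j = 4.
C(12,4) = 495; 2^4 = 16; (-1)^8 = 1.
Coefficient = 495 · 16 · 1 = 7920.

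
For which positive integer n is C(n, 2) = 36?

9

n(n−1)/2 = 36 ⇒ n(n−1) = 72. Since 9·8 = 72, n = 9.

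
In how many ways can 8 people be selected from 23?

This is C(23,8) = 490314.

490314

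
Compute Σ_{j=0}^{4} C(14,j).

1471

1 + 14 + 91 + 364 + 1001 = 1471.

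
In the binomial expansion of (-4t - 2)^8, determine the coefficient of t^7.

The general term is C(8,j)·(-4t)^j·(-2)^(8-j); the t^7 term has j = 7.
C(8,7) = 8.
Coefficient = C(8,7) · (-4)^7 · (-2)^1 = 8 · (-16384) · (-2) = 262144.

262144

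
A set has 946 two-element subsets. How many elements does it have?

44

n(n−1)/2 = 946 ⇒ n(n−1) = 1892. Since 44·43 = 1892, n = 44.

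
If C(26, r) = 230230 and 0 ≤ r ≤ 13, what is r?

6

C(26,r) increases on 0 ≤ r ≤ 13. C(26,5) = 65780 and C(26,6) = 230230, so r = 6.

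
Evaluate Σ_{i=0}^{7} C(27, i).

1 + 27 + 351 + 2925 + 17550 + 80730 + 296010 + 888030 = 1285624.

1285624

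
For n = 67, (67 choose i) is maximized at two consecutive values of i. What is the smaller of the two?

For odd n = 67, C(67,i) peaks at i = (n−1)/2 and (n+1)/2; the smaller is 33.

33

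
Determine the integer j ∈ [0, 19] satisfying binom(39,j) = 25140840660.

15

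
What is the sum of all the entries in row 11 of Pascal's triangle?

2048

Setting x = 1 in (1+x)^11 gives Σ C(11,j) = 2^11 = 2048.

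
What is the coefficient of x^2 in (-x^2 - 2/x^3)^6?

60

General term: C(6,j)·(-x^2)^j·(-2/x^3)^(6-j), with x-exponent 2j − 3(6−j) = 5j − 18.
Set 5j − 18 = 2: j = 4.
C(6,4) = 15; (-1)^4 = 1; (-2)^2 = 4.
Coefficient = 15 · 1 · 4 = 60.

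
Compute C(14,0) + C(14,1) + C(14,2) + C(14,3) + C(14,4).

1471

1 + 14 + 91 + 364 + 1001 = 1471.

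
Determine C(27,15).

C(27,15) = C(27,12) by symmetry.
C(27,12) = (27·26·25·24·23·22·21·20·19·18·17·16) / 12! = 8326896754176000 / 479001600 = 17383860.

17383860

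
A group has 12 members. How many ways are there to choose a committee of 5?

792

This is C(12,5) = 792.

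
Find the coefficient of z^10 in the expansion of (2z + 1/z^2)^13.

53248

General term: C(13,j)·(2z)^j·(1/z^2)^(13-j), with z-exponent 1j − 2(13−j) = 3j − 26.
Set 3j − 26 = 10: j = 12.
C(13,12) = 13; 2^12 = 4096; 1^1 = 1.
Coefficient = 13 · 4096 · 1 = 53248.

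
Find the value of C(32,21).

129024480

C(32,21) = C(32,11) by symmetry.
C(32,11) = (32·31·30·29·28·27·26·25·24·23·22) / 11! = 5150244363264000 / 39916800 = 129024480.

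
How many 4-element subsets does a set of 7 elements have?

35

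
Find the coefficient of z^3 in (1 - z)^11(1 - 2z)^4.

Coefficient of z^3 = Σ_{j} C(11,j)·(-1)^j·C(4,3-j)·(-2)^(3-j) for j from 0 to 3.
= (-32) + (-264) + (-440) + (-165) = -901.

-901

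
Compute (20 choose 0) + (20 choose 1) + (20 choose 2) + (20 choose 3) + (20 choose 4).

1 + 20 + 190 + 1140 + 4845 = 6196.

6196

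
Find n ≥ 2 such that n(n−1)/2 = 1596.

57

n(n−1)/2 = 1596 ⇒ n(n−1) = 3192. Since 57·56 = 3192, n = 57.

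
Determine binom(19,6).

C(19,6) = (19·18·17·16·15·14) / 6! = 19535040 / 720 = 27132.

27132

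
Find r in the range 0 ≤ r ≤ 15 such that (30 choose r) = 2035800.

7

C(30,r) increases on 0 ≤ r ≤ 15. C(30,6) = 593775 and C(30,7) = 2035800, so r = 7.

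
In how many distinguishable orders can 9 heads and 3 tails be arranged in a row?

Choose positions for the heads: C(12,9) = 220.

220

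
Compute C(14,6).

C(14,6) = (14·13·12·11·10·9) / 6! = 2162160 / 720 = 3003.

3003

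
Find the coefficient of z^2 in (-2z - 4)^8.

The general term is C(8,j)·(-2z)^j·(-4)^(8-j); the z^2 term has j = 2.
C(8,2) = 28.
Coefficient = C(8,2) · (-2)^2 · (-4)^6 = 28 · 4 · 4096 = 458752.

458752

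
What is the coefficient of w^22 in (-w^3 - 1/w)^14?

General term: C(14,j)·(-w^3)^j·(-1/w)^(14-j), with w-exponent 3j − 1(14−j) = 4j − 14.
Set 4j − 14 = 22: j = 9.
C(14,9) = 2002; (-1)^9 = -1; (-1)^5 = -1.
Coefficient = 2002 · (-1) · (-1) = 2002.

2002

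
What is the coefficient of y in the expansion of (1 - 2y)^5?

The general term is C(5,j)·(1)^j·(-2y)^(5-j); the y^1 term has j = 4.
C(5,4) = 5.
Coefficient = C(5,4) · (-2)^1 = 5 · (-2) = -10.

-10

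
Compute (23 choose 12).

1352078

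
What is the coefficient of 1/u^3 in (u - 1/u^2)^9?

General term: C(9,j)·(u)^j·(-1/u^2)^(9-j), with u-exponent 1j − 2(9−j) = 3j − 18.
Set 3j − 18 = -3: j = 5.
C(9,5) = 126; 1^5 = 1; (-1)^4 = 1.
Coefficient = 126 · 1 · 1 = 126.

126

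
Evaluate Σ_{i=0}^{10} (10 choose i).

1024

The entries of row 10 sum to 2^10 = 1024.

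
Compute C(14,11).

364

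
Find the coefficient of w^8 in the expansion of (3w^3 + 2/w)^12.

24634368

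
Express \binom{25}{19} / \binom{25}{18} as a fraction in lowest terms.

C(n,k+1)/C(n,k) = (n−k)/(k+1) = (25−18)/(18+1) = 7/19.

7/19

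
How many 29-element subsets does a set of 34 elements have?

278256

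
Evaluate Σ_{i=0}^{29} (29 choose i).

536870912

The entries of row 29 sum to 2^29 = 536870912.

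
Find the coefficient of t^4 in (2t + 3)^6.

The general term is C(6,j)·(2t)^j·(3)^(6-j); the t^4 term has j = 4.
C(6,4) = 15.
Coefficient = C(6,4) · 2^4 · 3^2 = 15 · 16 · 9 = 2160.

2160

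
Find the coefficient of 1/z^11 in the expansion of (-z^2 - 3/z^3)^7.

-5103

General term: C(7,j)·(-z^2)^j·(-3/z^3)^(7-j), with z-exponent 2j − 3(7−j) = 5j − 21.
Set 5j − 21 = -11: j = 2.
C(7,2) = 21; (-1)^2 = 1; (-3)^5 = -243.
Coefficient = 21 · 1 · (-243) = -5103.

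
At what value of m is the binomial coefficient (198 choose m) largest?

C(198,m) is maximized at m = 198/2 = 99.

99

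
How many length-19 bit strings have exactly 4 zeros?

3876

Choose the 4 positions: C(19,4) = 3876.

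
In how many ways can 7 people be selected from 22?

This is C(22,7) = 170544.

170544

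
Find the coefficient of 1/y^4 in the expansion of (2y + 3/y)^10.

General term: C(10,j)·(2y)^j·(3/y)^(10-j), with y-exponent 1j − 1(10−j) = 2j − 10.
Set 2j − 10 = -4: j = 3.
C(10,3) = 120; 2^3 = 8; 3^7 = 2187.
Coefficient = 120 · 8 · 2187 = 2099520.

2099520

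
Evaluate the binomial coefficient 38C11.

C(38,11) = (38·37·36·35·34·33·32·31·30·29·28) / 11! = 48032775105638400 / 39916800 = 1203322288.

1203322288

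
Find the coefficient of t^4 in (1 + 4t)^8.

17920

The general term is C(8,j)·(1)^j·(4t)^(8-j); the t^4 term has j = 4.
C(8,4) = 70.
Coefficient = C(8,4) · 4^4 = 70 · 256 = 17920.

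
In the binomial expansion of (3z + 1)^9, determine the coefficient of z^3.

The general term is C(9,j)·(3z)^j·(1)^(9-j); the z^3 term has j = 3.
C(9,3) = 84.
Coefficient = C(9,3) · 3^3 = 84 · 27 = 2268.

2268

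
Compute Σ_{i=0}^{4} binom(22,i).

9109

1 + 22 + 231 + 1540 + 7315 = 9109.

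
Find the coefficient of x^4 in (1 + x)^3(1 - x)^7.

-14

Coefficient of x^4 = Σ_{j} C(3,j)·1^j·C(7,4-j)·(-1)^(4-j) for j from 0 to 3.
= 35 + (-105) + 63 + (-7) = -14.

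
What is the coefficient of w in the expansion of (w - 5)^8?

The general term is C(8,j)·(w)^j·(-5)^(8-j); the w^1 term has j = 1.
C(8,1) = 8.
Coefficient = C(8,1) · (-5)^7 = 8 · (-78125) = -625000.

-625000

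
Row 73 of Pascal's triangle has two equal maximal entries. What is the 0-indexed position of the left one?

For odd n = 73, C(73,m) peaks at m = (n−1)/2 and (n+1)/2; the lower is 36.

36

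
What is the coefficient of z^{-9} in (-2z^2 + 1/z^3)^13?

109824

General term: C(13,j)·(-2z^2)^j·(1/z^3)^(13-j), with z-exponent 2j − 3(13−j) = 5j − 39.
Set 5j − 39 = -9: j = 6.
C(13,6) = 1716; (-2)^6 = 64; 1^7 = 1.
Coefficient = 1716 · 64 · 1 = 109824.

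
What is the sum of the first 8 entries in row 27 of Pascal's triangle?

1285624

1 + 27 + 351 + 2925 + 17550 + 80730 + 296010 + 888030 = 1285624.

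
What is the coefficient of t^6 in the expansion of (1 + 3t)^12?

673596

The general term is C(12,j)·(1)^j·(3t)^(12-j); the t^6 term has j = 6.
C(12,6) = 924.
Coefficient = C(12,6) · 3^6 = 924 · 729 = 673596.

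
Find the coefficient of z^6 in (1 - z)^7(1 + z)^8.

Coefficient of z^6 = Σ_{j} C(7,j)·(-1)^j·C(8,6-j)·1^(6-j) for j from 0 to 6.
= 28 + (-392) + 1470 + (-1960) + 980 + (-168) + 7 = -35.

-35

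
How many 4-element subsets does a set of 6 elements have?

C(6,4) = C(6,2) by symmetry.
C(6,2) = (6·5) / 2! = 30 / 2 = 15.

15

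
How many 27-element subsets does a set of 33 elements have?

1107568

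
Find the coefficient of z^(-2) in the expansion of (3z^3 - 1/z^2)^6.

135

General term: C(6,j)·(3z^3)^j·(-1/z^2)^(6-j), with z-exponent 3j − 2(6−j) = 5j − 12.
Set 5j − 12 = -2: j = 2.
C(6,2) = 15; 3^2 = 9; (-1)^4 = 1.
Coefficient = 15 · 9 · 1 = 135.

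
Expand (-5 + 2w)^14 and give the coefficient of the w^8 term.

12012000000

The general term is C(14,j)·(-5)^j·(2w)^(14-j); the w^8 term has j = 6.
C(14,6) = 3003.
Coefficient = C(14,6) · (-5)^6 · 2^8 = 3003 · 15625 · 256 = 12012000000.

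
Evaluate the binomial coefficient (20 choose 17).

C(20,17) = C(20,3) by symmetry.
C(20,3) = (20·19·18) / 3! = 6840 / 6 = 1140.

1140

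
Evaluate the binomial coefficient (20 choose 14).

C(20,14) = C(20,6) by symmetry.
C(20,6) = (20·19·18·17·16·15) / 6! = 27907200 / 720 = 38760.

38760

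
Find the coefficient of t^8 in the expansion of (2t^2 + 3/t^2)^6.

576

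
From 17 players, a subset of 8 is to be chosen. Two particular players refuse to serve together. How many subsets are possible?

All 8-subsets: C(17,8) = 24310. Those containing both fixed elements: C(15,6) = 5005.
24310 − 5005 = 19305.

19305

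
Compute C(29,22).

C(29,22) = C(29,7) by symmetry.
C(29,7) = (29·28·27·26·25·24·23) / 7! = 7866331200 / 5040 = 1560780.

1560780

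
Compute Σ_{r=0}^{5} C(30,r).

174437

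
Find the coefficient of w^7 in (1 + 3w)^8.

17496

The general term is C(8,j)·(1)^j·(3w)^(8-j); the w^7 term has j = 1.
C(8,1) = 8.
Coefficient = C(8,1) · 3^7 = 8 · 2187 = 17496.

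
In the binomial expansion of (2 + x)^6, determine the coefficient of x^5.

12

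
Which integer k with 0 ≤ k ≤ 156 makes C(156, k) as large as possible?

C(156,k) is maximized at k = 156/2 = 78.

78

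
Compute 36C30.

C(36,30) = C(36,6) by symmetry.
C(36,6) = (36·35·34·33·32·31) / 6! = 1402410240 / 720 = 1947792.

1947792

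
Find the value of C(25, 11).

C(25,11) = (25·24·23·22·21·20·19·18·17·16·15) / 11! = 177925144320000 / 39916800 = 4457400.

4457400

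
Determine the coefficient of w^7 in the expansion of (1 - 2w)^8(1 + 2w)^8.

0

Coefficient of w^7 = Σ_{j} C(8,j)·(-2)^j·C(8,7-j)·2^(7-j) for j from 0 to 7.
= 1024 + (-28672) + 200704 + (-501760) + 501760 + (-200704) + 28672 + (-1024) = 0.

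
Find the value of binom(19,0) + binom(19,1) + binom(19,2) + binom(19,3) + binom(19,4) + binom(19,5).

16664

1 + 19 + 171 + 969 + 3876 + 11628 = 16664.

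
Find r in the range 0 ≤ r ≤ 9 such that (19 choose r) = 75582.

8

C(19,r) increases on 0 ≤ r ≤ 9. C(19,7) = 50388 and C(19,8) = 75582, so r = 8.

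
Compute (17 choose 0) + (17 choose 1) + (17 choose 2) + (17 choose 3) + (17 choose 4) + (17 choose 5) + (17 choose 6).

1 + 17 + 136 + 680 + 2380 + 6188 + 12376 = 21778.

21778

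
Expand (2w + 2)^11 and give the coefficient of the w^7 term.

The general term is C(11,j)·(2w)^j·(2)^(11-j); the w^7 term has j = 7.
C(11,7) = 330.
Coefficient = C(11,7) · 2^7 · 2^4 = 330 · 128 · 16 = 675840.

675840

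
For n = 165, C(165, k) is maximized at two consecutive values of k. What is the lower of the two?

82

For odd n = 165, C(165,k) peaks at k = (n−1)/2 and (n+1)/2; the lower is 82.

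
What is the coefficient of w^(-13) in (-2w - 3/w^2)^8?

34992

General term: C(8,j)·(-2w)^j·(-3/w^2)^(8-j), with w-exponent 1j − 2(8−j) = 3j − 16.
Set 3j − 16 = -13: j = 1.
C(8,1) = 8; (-2)^1 = -2; (-3)^7 = -2187.
Coefficient = 8 · (-2) · (-2187) = 34992.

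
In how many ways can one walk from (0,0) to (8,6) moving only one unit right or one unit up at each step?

Each path is a sequence of 14 steps with 8 rights: C(14,8) = 3003.

3003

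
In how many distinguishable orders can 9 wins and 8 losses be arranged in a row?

Choose positions for the wins: C(17,9) = 24310.

24310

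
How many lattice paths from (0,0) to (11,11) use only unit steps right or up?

Each path is a sequence of 22 steps with 11 rights: C(22,11) = 705432.

705432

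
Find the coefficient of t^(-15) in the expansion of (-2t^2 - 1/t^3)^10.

960

General term: C(10,j)·(-2t^2)^j·(-1/t^3)^(10-j), with t-exponent 2j − 3(10−j) = 5j − 30.
Set 5j − 30 = -15: j = 3.
C(10,3) = 120; (-2)^3 = -8; (-1)^7 = -1.
Coefficient = 120 · (-8) · (-1) = 960.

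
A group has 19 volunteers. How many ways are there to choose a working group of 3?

This is C(19,3) = 969.

969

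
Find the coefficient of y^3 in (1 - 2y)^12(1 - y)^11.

-6149

Coefficient of y^3 = Σ_{j} C(12,j)·(-2)^j·C(11,3-j)·(-1)^(3-j) for j from 0 to 3.
= (-165) + (-1320) + (-2904) + (-1760) = -6149.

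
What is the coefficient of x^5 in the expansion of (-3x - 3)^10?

The general term is C(10,j)·(-3x)^j·(-3)^(10-j); the x^5 term has j = 5.
C(10,5) = 252.
Coefficient = C(10,5) · (-3)^5 · (-3)^5 = 252 · (-243) · (-243) = 14880348.

14880348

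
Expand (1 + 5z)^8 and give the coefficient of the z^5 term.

175000

The general term is C(8,j)·(1)^j·(5z)^(8-j); the z^5 term has j = 3.
C(8,3) = 56.
Coefficient = C(8,3) · 5^5 = 56 · 3125 = 175000.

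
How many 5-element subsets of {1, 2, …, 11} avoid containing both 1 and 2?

378

All 5-subsets: C(11,5) = 462. Those containing both fixed elements: C(9,3) = 84.
462 − 84 = 378.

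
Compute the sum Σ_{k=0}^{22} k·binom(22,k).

46137344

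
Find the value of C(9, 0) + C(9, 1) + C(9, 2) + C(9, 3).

1 + 9 + 36 + 84 = 130.

130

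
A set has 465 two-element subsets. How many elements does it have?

n(n−1)/2 = 465 ⇒ n(n−1) = 930. Since 31·30 = 930, n = 31.

31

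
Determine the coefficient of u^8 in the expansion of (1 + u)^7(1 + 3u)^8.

Coefficient of u^8 = Σ_{j} C(7,j)·1^j·C(8,8-j)·3^(8-j) for j from 0 to 7.
= 6561 + 122472 + 428652 + 476280 + 198450 + 31752 + 1764 + 24 = 1265955.

1265955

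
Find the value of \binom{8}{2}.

C(8,2) = (8·7) / 2! = 56 / 2 = 28.

28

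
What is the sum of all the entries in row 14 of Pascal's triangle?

Setting x = 1 in (1+x)^14 gives Σ C(14,k) = 2^14 = 16384.

16384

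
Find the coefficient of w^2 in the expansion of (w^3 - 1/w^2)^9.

-126

General term: C(9,j)·(w^3)^j·(-1/w^2)^(9-j), with w-exponent 3j − 2(9−j) = 5j − 18.
Set 5j − 18 = 2: j = 4.
C(9,4) = 126; 1^4 = 1; (-1)^5 = -1.
Coefficient = 126 · 1 · (-1) = -126.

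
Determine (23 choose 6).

100947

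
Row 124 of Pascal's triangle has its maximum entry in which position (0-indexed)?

62

C(124,j) is maximized at j = 124/2 = 62.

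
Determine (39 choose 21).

62359143990

C(39,21) = C(39,18) by symmetry.
C(39,18) = (39·38·37·36·35·34·33·32·31·30·29·28·27·26·25·24·23·22) / 18! = 399246543793282239774720000 / 6402373705728000 = 62359143990.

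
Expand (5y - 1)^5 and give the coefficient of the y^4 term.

-3125

The general term is C(5,j)·(5y)^j·(-1)^(5-j); the y^4 term has j = 4.
C(5,4) = 5.
Coefficient = C(5,4) · 5^4 · (-1)^1 = 5 · 625 · (-1) = -3125.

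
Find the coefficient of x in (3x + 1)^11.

The general term is C(11,j)·(3x)^j·(1)^(11-j); the x^1 term has j = 1.
C(11,1) = 11.
Coefficient = C(11,1) · 3^1 = 11 · 3 = 33.

33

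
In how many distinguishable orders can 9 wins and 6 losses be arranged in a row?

5005

Choose positions for the wins: C(15,9) = 5005.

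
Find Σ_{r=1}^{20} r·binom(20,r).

Differentiating (1+x)^20 and setting x=1: Σ r·C(20,r) = 20·2^19 = 10485760.

10485760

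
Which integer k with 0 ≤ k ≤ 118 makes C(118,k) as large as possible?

59

C(118,k) is maximized at k = 118/2 = 59.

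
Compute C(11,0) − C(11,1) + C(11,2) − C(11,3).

-120

The partial alternating sum Σ_{k=0}^{3} (−1)^k C(11,k) = (−1)^3 C(10,3) = -120.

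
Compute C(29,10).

C(29,10) = (29·28·27·26·25·24·23·22·21·20) / 10! = 72684900288000 / 3628800 = 20030010.

20030010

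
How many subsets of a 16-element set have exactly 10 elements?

8008

Choose the 10 positions: C(16,10) = 8008.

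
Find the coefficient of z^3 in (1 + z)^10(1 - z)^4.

-4

Coefficient of z^3 = Σ_{j} C(10,j)·1^j·C(4,3-j)·(-1)^(3-j) for j from 0 to 3.
= (-4) + 60 + (-180) + 120 = -4.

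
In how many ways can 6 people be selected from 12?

924

This is C(12,6) = 924.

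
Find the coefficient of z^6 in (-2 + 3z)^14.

The general term is C(14,j)·(-2)^j·(3z)^(14-j); the z^6 term has j = 8.
C(14,8) = 3003.
Coefficient = C(14,8) · (-2)^8 · 3^6 = 3003 · 256 · 729 = 560431872.

560431872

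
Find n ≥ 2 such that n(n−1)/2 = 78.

n(n−1)/2 = 78 ⇒ n(n−1) = 156. Since 13·12 = 156, n = 13.

13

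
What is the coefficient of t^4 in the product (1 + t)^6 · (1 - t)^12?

Coefficient of t^4 = Σ_{j} C(6,j)·1^j·C(12,4-j)·(-1)^(4-j) for j from 0 to 4.
= 495 + (-1320) + 990 + (-240) + 15 = -60.

-60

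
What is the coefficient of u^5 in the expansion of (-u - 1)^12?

792

The general term is C(12,j)·(-u)^j·(-1)^(12-j); the u^5 term has j = 5.
C(12,5) = 792.
Coefficient = C(12,5) · (-1)^5 · (-1)^7 = 792 · (-1) · (-1) = 792.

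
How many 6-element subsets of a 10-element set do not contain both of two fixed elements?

All 6-subsets: C(10,6) = 210. Those containing both fixed elements: C(8,4) = 70.
210 − 70 = 140.

140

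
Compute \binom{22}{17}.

C(22,17) = C(22,5) by symmetry.
C(22,5) = (22·21·20·19·18) / 5! = 3160080 / 120 = 26334.

26334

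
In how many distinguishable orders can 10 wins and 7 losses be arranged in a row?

Choose positions for the wins: C(17,10) = 19448.

19448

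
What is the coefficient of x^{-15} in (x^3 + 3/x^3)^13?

14073345

General term: C(13,j)·(x^3)^j·(3/x^3)^(13-j), with x-exponent 3j − 3(13−j) = 6j − 39.
Set 6j − 39 = -15: j = 4.
C(13,4) = 715; 1^4 = 1; 3^9 = 19683.
Coefficient = 715 · 1 · 19683 = 14073345.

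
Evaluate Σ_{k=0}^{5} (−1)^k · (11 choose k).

The partial alternating sum Σ_{k=0}^{5} (−1)^k C(11,k) = (−1)^5 C(10,5) = -252.

-252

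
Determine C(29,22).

1560780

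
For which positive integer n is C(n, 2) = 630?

n(n−1)/2 = 630 ⇒ n(n−1) = 1260. Since 36·35 = 1260, n = 36.

36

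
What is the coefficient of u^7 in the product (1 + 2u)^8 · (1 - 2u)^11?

17920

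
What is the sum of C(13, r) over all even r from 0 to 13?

4096

Half of (1+1)^13 + (1−1)^13 gives the even-index sum: 2^12 = 4096.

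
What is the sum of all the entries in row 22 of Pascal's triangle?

4194304

Setting x = 1 in (1+x)^22 gives Σ C(22,i) = 2^22 = 4194304.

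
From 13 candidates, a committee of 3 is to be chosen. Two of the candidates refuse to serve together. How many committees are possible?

275

All 3-subsets: C(13,3) = 286. Those containing both fixed elements: C(11,1) = 11.
286 − 11 = 275.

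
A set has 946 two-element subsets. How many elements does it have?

n(n−1)/2 = 946 ⇒ n(n−1) = 1892. Since 44·43 = 1892, n = 44.

44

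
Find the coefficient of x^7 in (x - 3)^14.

The general term is C(14,j)·(x)^j·(-3)^(14-j); the x^7 term has j = 7.
C(14,7) = 3432.
Coefficient = C(14,7) · (-3)^7 = 3432 · (-2187) = -7505784.

-7505784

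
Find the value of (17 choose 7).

C(17,7) = (17·16·15·14·13·12·11) / 7! = 98017920 / 5040 = 19448.

19448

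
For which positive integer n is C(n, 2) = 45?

n(n−1)/2 = 45 ⇒ n(n−1) = 90. Since 10·9 = 90, n = 10.

10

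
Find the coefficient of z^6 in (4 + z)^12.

The general term is C(12,j)·(4)^j·(z)^(12-j); the z^6 term has j = 6.
C(12,6) = 924.
Coefficient = C(12,6) · 4^6 = 924 · 4096 = 3784704.

3784704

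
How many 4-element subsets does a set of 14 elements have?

C(14,4) = (14·13·12·11) / 4! = 24024 / 24 = 1001.

1001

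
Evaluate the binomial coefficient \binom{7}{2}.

C(7,2) = (7·6) / 2! = 42 / 2 = 21.

21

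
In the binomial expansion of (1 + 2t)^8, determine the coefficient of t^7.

The general term is C(8,j)·(1)^j·(2t)^(8-j); the t^7 term has j = 1.
C(8,1) = 8.
Coefficient = C(8,1) · 2^7 = 8 · 128 = 1024.

1024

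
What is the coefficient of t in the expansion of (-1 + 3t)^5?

15

The general term is C(5,j)·(-1)^j·(3t)^(5-j); the t^1 term has j = 4.
C(5,4) = 5.
Coefficient = C(5,4) · 3^1 = 5 · 3 = 15.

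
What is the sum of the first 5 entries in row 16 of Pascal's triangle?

2517

1 + 16 + 120 + 560 + 1820 = 2517.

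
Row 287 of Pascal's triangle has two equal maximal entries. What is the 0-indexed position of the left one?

143

For odd n = 287, C(287,j) peaks at j = (n−1)/2 and (n+1)/2; the lesser is 143.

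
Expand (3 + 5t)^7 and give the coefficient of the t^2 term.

The general term is C(7,j)·(3)^j·(5t)^(7-j); the t^2 term has j = 5.
C(7,5) = 21.
Coefficient = C(7,5) · 3^5 · 5^2 = 21 · 243 · 25 = 127575.

127575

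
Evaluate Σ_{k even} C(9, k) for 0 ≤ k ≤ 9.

256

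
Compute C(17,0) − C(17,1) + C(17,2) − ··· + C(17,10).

The partial alternating sum Σ_{k=0}^{10} (−1)^k C(17,k) = (−1)^10 C(16,10) = 8008.

8008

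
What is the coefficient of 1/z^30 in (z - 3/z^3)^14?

-64481508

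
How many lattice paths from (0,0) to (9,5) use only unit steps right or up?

Each path is a sequence of 14 steps with 9 rights: C(14,9) = 2002.

2002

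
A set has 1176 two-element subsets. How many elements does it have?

n(n−1)/2 = 1176 ⇒ n(n−1) = 2352. Since 49·48 = 2352, n = 49.

49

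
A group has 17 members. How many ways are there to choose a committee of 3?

680

This is C(17,3) = 680.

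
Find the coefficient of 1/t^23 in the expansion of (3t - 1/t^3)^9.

General term: C(9,j)·(3t)^j·(-1/t^3)^(9-j), with t-exponent 1j − 3(9−j) = 4j − 27.
Set 4j − 27 = -23: j = 1.
C(9,1) = 9; 3^1 = 3; (-1)^8 = 1.
Coefficient = 9 · 3 · 1 = 27.

27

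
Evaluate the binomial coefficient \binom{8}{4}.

C(8,4) = (8·7·6·5) / 4! = 1680 / 24 = 70.

70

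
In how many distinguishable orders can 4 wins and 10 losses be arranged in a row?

1001

Choose positions for the wins: C(14,4) = 1001.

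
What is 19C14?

11628

C(19,14) = C(19,5) by symmetry.
C(19,5) = (19·18·17·16·15) / 5! = 1395360 / 120 = 11628.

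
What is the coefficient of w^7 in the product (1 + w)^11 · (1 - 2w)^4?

-198

Coefficient of w^7 = Σ_{j} C(11,j)·1^j·C(4,7-j)·(-2)^(7-j) for j from 3 to 7.
= 2640 + (-10560) + 11088 + (-3696) + 330 = -198.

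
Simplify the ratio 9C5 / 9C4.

1

C(n,k+1)/C(n,k) = (n−k)/(k+1) = (9−4)/(4+1) = 5/5 = 1.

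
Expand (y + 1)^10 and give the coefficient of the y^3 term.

120

The general term is C(10,j)·(y)^j·(1)^(10-j); the y^3 term has j = 3.
C(10,3) = 120.
Coefficient = C(10,3) = 120.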